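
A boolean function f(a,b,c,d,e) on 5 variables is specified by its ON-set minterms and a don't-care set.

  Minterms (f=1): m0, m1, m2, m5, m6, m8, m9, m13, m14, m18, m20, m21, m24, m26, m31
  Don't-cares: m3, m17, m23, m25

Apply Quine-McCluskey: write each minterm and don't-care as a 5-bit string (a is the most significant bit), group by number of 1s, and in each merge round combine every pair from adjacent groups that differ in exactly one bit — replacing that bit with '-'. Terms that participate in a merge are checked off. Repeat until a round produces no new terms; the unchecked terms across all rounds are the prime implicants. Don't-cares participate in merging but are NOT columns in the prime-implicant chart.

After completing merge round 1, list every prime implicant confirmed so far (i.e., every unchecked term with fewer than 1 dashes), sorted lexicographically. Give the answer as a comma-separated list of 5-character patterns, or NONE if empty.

NONE

[col 0] 00000*, 00001*, 00010*, 00011*, 00101*, 00110*, 01000*, 01001*, 01101*, 01110*, 10001*, 10010*, 10100*, 10101*, 10111*, 11000*, 11001*, 11010*, 11111*
[col 1] -0001*, -0010, -0101*, -1000*, -1001*, 0-000*, 0-001*, 0-101*, 0-110, 00-01*, 00-10, 000-0*, 000-1*, 0000-*, 0001-*, 01-01*, 0100-*, 1-001*, 1-010, 1-111, 10-01*, 101-1, 1010-, 110-0, 1100-*
[col 2] --001, -0-01, -100-, 0--01, 0-00-, 000--
Prime implicants: --001, -0-01, -0010, -100-, 0--01, 0-00-, 0-110, 00-10, 000--, 1-010, 1-111, 101-1, 1010-, 110-0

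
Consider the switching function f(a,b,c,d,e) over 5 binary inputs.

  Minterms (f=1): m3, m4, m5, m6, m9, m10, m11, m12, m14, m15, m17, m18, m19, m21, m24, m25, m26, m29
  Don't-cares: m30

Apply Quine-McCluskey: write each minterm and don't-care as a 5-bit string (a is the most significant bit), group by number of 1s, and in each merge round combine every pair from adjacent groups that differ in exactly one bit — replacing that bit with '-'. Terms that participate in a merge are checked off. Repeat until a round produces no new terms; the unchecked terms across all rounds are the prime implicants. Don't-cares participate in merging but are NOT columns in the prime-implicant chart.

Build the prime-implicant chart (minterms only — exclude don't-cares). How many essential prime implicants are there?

3

[col 0] 00011*, 00100*, 00101*, 00110*, 01001*, 01010*, 01011*, 01100*, 01110*, 01111*, 10001*, 10010*, 10011*, 10101*, 11000*, 11001*, 11010*, 11101*, 11110*
[col 1] -0011, -0101, -1001, -1010*, -1110*, 0-011, 0-100*, 0-110*, 001-0*, 0010-, 01-10*, 01-11*, 010-1, 0101-*, 011-0*, 0111-*, 1-001*, 1-010, 1-101*, 10-01*, 100-1, 1001-, 11-01*, 11-10*, 110-0, 1100-
[col 2] -1-10, 0-1-0, 01-1-, 1--01
Prime implicants: -0011, -0101, -1-10, -1001, 0-011, 0-1-0, 0010-, 01-1-, 010-1, 1--01, 1-010, 100-1, 1001-, 110-0, 1100-
PI chart (minterm → PIs covering it):
  3 | -0011,0-011
  4 | 0-1-0,0010-
  5 | -0101,0010-
  6 | 0-1-0  (sole → essential)
  9 | -1001,010-1
  10 | -1-10,01-1-
  11 | 0-011,01-1-,010-1
  12 | 0-1-0  (sole → essential)
  14 | -1-10,0-1-0,01-1-
  15 | 01-1-  (sole → essential)
  17 | 1--01,100-1
  18 | 1-010,1001-
  19 | -0011,100-1,1001-
  21 | -0101,1--01
  24 | 110-0,1100-
  25 | -1001,1--01,1100-
  26 | -1-10,1-010,110-0
  29 | 1--01  (sole → essential)
Essential prime implicants: 0-1-0, 01-1-, 1--01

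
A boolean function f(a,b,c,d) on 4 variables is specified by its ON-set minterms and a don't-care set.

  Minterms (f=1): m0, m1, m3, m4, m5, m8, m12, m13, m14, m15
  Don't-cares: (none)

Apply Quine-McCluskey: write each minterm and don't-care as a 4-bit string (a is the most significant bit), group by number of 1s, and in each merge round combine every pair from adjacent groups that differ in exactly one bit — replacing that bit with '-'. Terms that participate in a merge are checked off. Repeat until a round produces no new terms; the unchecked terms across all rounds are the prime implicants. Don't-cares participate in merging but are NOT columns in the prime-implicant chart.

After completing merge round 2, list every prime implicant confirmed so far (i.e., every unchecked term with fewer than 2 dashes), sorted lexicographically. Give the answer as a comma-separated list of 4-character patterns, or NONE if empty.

00-1

size-2^0 implicants → 0000(✓)  0001(✓)  0011(✓)  0100(✓)  0101(✓)  1000(✓)  1100(✓)  1101(✓)  1110(✓)  1111(✓)
size-2^1 implicants → -000(✓)  -100(✓)  -101(✓)  0-00(✓)  0-01(✓)  00-1  000-(✓)  010-(✓)  1-00(✓)  11-0(✓)  11-1(✓)  110-(✓)  111-(✓)
size-2^2 implicants → --00  -10-  0-0-  11--
Unchecked terms (primes): --00, -10-, 0-0-, 00-1, 11--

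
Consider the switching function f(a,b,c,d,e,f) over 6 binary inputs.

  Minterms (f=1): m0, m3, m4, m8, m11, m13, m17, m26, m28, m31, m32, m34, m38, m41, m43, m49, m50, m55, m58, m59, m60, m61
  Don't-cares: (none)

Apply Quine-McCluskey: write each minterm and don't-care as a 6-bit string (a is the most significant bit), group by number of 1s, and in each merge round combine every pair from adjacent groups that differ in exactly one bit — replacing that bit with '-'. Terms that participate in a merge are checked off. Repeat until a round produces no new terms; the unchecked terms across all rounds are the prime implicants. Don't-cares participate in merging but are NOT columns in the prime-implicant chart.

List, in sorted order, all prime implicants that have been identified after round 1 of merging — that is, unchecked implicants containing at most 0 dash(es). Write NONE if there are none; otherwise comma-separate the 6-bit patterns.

size-2^0 implicants → 000000(✓)  000011(✓)  000100(✓)  001000(✓)  001011(✓)  001101  010001(✓)  011010(✓)  011100(✓)  011111  100000(✓)  100010(✓)  100110(✓)  101001(✓)  101011(✓)  110001(✓)  110010(✓)  110111  111010(✓)  111011(✓)  111100(✓)  111101(✓)
size-2^1 implicants → -00000  -01011  -10001  -11010  -11100  00-000  00-011  000-00  1-0010  1-1011  100-10  1000-0  1010-1  11-010  11101-  11110-
Unchecked terms (primes): -00000, -01011, -10001, -11010, -11100, 00-000, 00-011, 000-00, 001101, 011111, 1-0010, 1-1011, 100-10, 1000-0, 1010-1, 11-010, 110111, 11101-, 11110-

001101, 011111, 110111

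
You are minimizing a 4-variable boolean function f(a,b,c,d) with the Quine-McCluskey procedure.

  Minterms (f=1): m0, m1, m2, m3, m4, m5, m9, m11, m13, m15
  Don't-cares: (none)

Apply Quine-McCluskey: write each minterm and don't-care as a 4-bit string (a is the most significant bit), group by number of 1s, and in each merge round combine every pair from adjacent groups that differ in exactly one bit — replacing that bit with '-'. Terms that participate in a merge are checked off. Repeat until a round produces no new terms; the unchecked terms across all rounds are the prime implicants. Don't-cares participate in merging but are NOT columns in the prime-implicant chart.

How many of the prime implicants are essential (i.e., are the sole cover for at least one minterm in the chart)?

size-2^0 implicants → 0000(✓)  0001(✓)  0010(✓)  0011(✓)  0100(✓)  0101(✓)  1001(✓)  1011(✓)  1101(✓)  1111(✓)
size-2^1 implicants → -001(✓)  -011(✓)  -101(✓)  0-00(✓)  0-01(✓)  00-0(✓)  00-1(✓)  000-(✓)  001-(✓)  010-(✓)  1-01(✓)  1-11(✓)  10-1(✓)  11-1(✓)
size-2^2 implicants → --01  -0-1  0-0-  00--  1--1
Unchecked terms (primes): --01, -0-1, 0-0-, 00--, 1--1
Minterm coverage:
  m0 ⊆ 0-0-,00--
  m1 ⊆ --01,-0-1,0-0-,00--
  m2 ⊆ 00-- [E]
  m3 ⊆ -0-1,00--
  m4 ⊆ 0-0- [E]
  m5 ⊆ --01,0-0-
  m9 ⊆ --01,-0-1,1--1
  m11 ⊆ -0-1,1--1
  m13 ⊆ --01,1--1
  m15 ⊆ 1--1 [E]
E = {0-0-, 00--, 1--1}

3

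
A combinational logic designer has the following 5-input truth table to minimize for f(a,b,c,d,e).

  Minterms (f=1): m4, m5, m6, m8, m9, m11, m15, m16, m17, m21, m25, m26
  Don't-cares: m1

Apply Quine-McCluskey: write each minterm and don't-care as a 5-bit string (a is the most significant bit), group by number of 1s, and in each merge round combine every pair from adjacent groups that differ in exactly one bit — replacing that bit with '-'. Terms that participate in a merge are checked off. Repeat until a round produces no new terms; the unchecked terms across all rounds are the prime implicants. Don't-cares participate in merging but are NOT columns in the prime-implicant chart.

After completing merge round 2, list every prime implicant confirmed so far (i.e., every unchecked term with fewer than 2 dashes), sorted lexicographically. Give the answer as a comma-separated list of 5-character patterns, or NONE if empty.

001-0, 0010-, 01-11, 010-1, 0100-, 1000-, 11010

size-2^0 implicants → 00001(✓)  00100(✓)  00101(✓)  00110(✓)  01000(✓)  01001(✓)  01011(✓)  01111(✓)  10000(✓)  10001(✓)  10101(✓)  11001(✓)  11010
size-2^1 implicants → -0001(✓)  -0101(✓)  -1001(✓)  0-001(✓)  00-01(✓)  001-0  0010-  01-11  010-1  0100-  1-001(✓)  10-01(✓)  1000-
size-2^2 implicants → --001  -0-01
Unchecked terms (primes): --001, -0-01, 001-0, 0010-, 01-11, 010-1, 0100-, 1000-, 11010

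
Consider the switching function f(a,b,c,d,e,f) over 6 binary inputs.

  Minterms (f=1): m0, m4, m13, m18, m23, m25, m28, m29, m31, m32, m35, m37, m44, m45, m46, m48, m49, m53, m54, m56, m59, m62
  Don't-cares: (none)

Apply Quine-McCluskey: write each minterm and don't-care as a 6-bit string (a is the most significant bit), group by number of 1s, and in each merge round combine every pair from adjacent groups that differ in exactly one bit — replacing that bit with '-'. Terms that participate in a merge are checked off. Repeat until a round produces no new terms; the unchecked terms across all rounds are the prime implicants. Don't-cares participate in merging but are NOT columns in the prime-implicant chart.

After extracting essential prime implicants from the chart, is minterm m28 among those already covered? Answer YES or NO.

size-2^0 implicants → 000000(✓)  000100(✓)  001101(✓)  010010  010111(✓)  011001(✓)  011100(✓)  011101(✓)  011111(✓)  100000(✓)  100011  100101(✓)  101100(✓)  101101(✓)  101110(✓)  110000(✓)  110001(✓)  110101(✓)  110110(✓)  111000(✓)  111011  111110(✓)
size-2^1 implicants → -00000  -01101  0-1101  000-00  01-111  011-01  0111-1  01110-  1-0000  1-0101  1-1110  10-101  1011-0  10110-  11-000  11-110  110-01  11000-
Unchecked terms (primes): -00000, -01101, 0-1101, 000-00, 01-111, 010010, 011-01, 0111-1, 01110-, 1-0000, 1-0101, 1-1110, 10-101, 100011, 1011-0, 10110-, 11-000, 11-110, 110-01, 11000-, 111011
Minterm coverage:
  m0 ⊆ -00000,000-00
  m4 ⊆ 000-00 [E]
  m13 ⊆ -01101,0-1101
  m18 ⊆ 010010 [E]
  m23 ⊆ 01-111 [E]
  m25 ⊆ 011-01 [E]
  m28 ⊆ 01110- [E]
  m29 ⊆ 0-1101,011-01,0111-1,01110-
  m31 ⊆ 01-111,0111-1
  m32 ⊆ -00000,1-0000
  m35 ⊆ 100011 [E]
  m37 ⊆ 1-0101,10-101
  m44 ⊆ 1011-0,10110-
  m45 ⊆ -01101,10-101,10110-
  m46 ⊆ 1-1110,1011-0
  m48 ⊆ 1-0000,11-000,11000-
  m49 ⊆ 110-01,11000-
  m53 ⊆ 1-0101,110-01
  m54 ⊆ 11-110 [E]
  m56 ⊆ 11-000 [E]
  m59 ⊆ 111011 [E]
  m62 ⊆ 1-1110,11-110
E = {000-00, 01-111, 010010, 011-01, 01110-, 100011, 11-000, 11-110, 111011}

YES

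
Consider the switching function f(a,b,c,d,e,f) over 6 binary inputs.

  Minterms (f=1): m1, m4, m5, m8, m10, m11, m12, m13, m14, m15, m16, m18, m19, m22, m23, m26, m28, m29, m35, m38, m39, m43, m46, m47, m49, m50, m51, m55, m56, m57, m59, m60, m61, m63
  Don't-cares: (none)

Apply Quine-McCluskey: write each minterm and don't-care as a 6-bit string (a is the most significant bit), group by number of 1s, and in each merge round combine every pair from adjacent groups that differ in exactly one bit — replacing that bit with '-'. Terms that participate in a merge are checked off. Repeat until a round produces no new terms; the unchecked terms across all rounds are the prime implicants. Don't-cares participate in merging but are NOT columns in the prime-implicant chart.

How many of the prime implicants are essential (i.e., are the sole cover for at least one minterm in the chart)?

size-2^0 implicants → 000001(✓)  000100(✓)  000101(✓)  001000(✓)  001010(✓)  001011(✓)  001100(✓)  001101(✓)  001110(✓)  001111(✓)  010000(✓)  010010(✓)  010011(✓)  010110(✓)  010111(✓)  011010(✓)  011100(✓)  011101(✓)  100011(✓)  100110(✓)  100111(✓)  101011(✓)  101110(✓)  101111(✓)  110001(✓)  110010(✓)  110011(✓)  110111(✓)  111000(✓)  111001(✓)  111011(✓)  111100(✓)  111101(✓)  111111(✓)
size-2^1 implicants → -01011(✓)  -01110(✓)  -01111(✓)  -10010(✓)  -10011(✓)  -10111(✓)  -11100(✓)  -11101(✓)  0-1010  0-1100(✓)  0-1101(✓)  00-100(✓)  00-101(✓)  000-01  00010-(✓)  001-00(✓)  001-10(✓)  001-11(✓)  0010-0(✓)  00101-(✓)  0011-0(✓)  0011-1(✓)  00110-(✓)  00111-(✓)  01-010  010-10(✓)  010-11(✓)  0100-0  01001-(✓)  01011-(✓)  01110-(✓)  1-0011(✓)  1-0111(✓)  1-1011(✓)  1-1111(✓)  10-011(✓)  10-110(✓)  10-111(✓)  100-11(✓)  10011-(✓)  101-11(✓)  10111-(✓)  11-001(✓)  11-011(✓)  11-111(✓)  110-11(✓)  1100-1(✓)  11001-(✓)  111-00(✓)  111-01(✓)  111-11(✓)  1110-1(✓)  11100-(✓)  1111-1(✓)  11110-(✓)
size-2^2 implicants → -01-11  -0111-  -10-11  -1001-  -1110-  0-110-  00-10-  001--0  001-1-  0011--  010-1-  1--011(✓)  1--111(✓)  1-0-11(✓)  1-1-11(✓)  10--11(✓)  10-11-  11--11(✓)  11-0-1  111--1  111-0-
size-2^3 implicants → 1---11
Unchecked terms (primes): -01-11, -0111-, -10-11, -1001-, -1110-, 0-1010, 0-110-, 00-10-, 000-01, 001--0, 001-1-, 0011--, 01-010, 010-1-, 0100-0, 1---11, 10-11-, 11-0-1, 111--1, 111-0-
Minterm coverage:
  m1 ⊆ 000-01 [E]
  m4 ⊆ 00-10- [E]
  m5 ⊆ 00-10-,000-01
  m8 ⊆ 001--0 [E]
  m10 ⊆ 0-1010,001--0,001-1-
  m11 ⊆ -01-11,001-1-
  m12 ⊆ 0-110-,00-10-,001--0,0011--
  m13 ⊆ 0-110-,00-10-,0011--
  m14 ⊆ -0111-,001--0,001-1-,0011--
  m15 ⊆ -01-11,-0111-,001-1-,0011--
  m16 ⊆ 0100-0 [E]
  m18 ⊆ -1001-,01-010,010-1-,0100-0
  m19 ⊆ -10-11,-1001-,010-1-
  m22 ⊆ 010-1- [E]
  m23 ⊆ -10-11,010-1-
  m26 ⊆ 0-1010,01-010
  m28 ⊆ -1110-,0-110-
  m29 ⊆ -1110-,0-110-
  m35 ⊆ 1---11 [E]
  m38 ⊆ 10-11- [E]
  m39 ⊆ 1---11,10-11-
  m43 ⊆ -01-11,1---11
  m46 ⊆ -0111-,10-11-
  m47 ⊆ -01-11,-0111-,1---11,10-11-
  m49 ⊆ 11-0-1 [E]
  m50 ⊆ -1001- [E]
  m51 ⊆ -10-11,-1001-,1---11,11-0-1
  m55 ⊆ -10-11,1---11
  m56 ⊆ 111-0- [E]
  m57 ⊆ 11-0-1,111--1,111-0-
  m59 ⊆ 1---11,11-0-1,111--1
  m60 ⊆ -1110-,111-0-
  m61 ⊆ -1110-,111--1,111-0-
  m63 ⊆ 1---11,111--1
E = {-1001-, 00-10-, 000-01, 001--0, 010-1-, 0100-0, 1---11, 10-11-, 11-0-1, 111-0-}

10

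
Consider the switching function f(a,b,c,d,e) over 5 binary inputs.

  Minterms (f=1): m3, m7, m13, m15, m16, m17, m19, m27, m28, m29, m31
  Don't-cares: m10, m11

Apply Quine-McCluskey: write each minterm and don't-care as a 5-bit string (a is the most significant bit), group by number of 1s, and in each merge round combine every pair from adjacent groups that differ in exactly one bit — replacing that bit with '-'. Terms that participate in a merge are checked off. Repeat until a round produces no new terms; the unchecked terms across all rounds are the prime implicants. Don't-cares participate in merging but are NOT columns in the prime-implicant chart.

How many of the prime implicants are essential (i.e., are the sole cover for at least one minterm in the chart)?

4

Round 0: 00011✓ 00111✓ 01010✓ 01011✓ 01101✓ 01111✓ 10000✓ 10001✓ 10011✓ 11011✓ 11100✓ 11101✓ 11111✓
Round 1: -0011✓ -1011✓ -1101✓ -1111✓ 0-011✓ 0-111✓ 00-11✓ 01-11✓ 0101- 011-1✓ 1-011✓ 100-1 1000- 11-11✓ 111-1✓ 1110-
Round 2: --011 -1-11 -11-1 0--11
PIs = {--011, -1-11, -11-1, 0--11, 0101-, 100-1, 1000-, 1110-}
Coverage chart:
  m3: --011,0--11
  m7: 0--11 ←essential
  m13: -11-1 ←essential
  m15: -1-11,-11-1,0--11
  m16: 1000- ←essential
  m17: 100-1,1000-
  m19: --011,100-1
  m27: --011,-1-11
  m28: 1110- ←essential
  m29: -11-1,1110-
  m31: -1-11,-11-1
Essential: -11-1, 0--11, 1000-, 1110-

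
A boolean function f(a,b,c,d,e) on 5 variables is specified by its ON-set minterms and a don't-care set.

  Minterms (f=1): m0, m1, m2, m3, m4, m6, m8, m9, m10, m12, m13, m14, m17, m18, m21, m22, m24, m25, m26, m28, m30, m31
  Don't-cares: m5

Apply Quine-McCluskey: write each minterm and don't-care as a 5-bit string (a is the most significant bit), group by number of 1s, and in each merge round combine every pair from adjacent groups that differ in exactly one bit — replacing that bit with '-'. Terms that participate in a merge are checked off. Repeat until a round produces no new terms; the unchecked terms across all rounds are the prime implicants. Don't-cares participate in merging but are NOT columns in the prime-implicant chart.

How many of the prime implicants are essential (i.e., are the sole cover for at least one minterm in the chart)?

6

size-2^0 implicants → 00000(✓)  00001(✓)  00010(✓)  00011(✓)  00100(✓)  00101(✓)  00110(✓)  01000(✓)  01001(✓)  01010(✓)  01100(✓)  01101(✓)  01110(✓)  10001(✓)  10010(✓)  10101(✓)  10110(✓)  11000(✓)  11001(✓)  11010(✓)  11100(✓)  11110(✓)  11111(✓)
size-2^1 implicants → -0001(✓)  -0010(✓)  -0101(✓)  -0110(✓)  -1000(✓)  -1001(✓)  -1010(✓)  -1100(✓)  -1110(✓)  0-000(✓)  0-001(✓)  0-010(✓)  0-100(✓)  0-101(✓)  0-110(✓)  00-00(✓)  00-01(✓)  00-10(✓)  000-0(✓)  000-1(✓)  0000-(✓)  0001-(✓)  001-0(✓)  0010-(✓)  01-00(✓)  01-01(✓)  01-10(✓)  010-0(✓)  0100-(✓)  011-0(✓)  0110-(✓)  1-001(✓)  1-010(✓)  1-110(✓)  10-01(✓)  10-10(✓)  11-00(✓)  11-10(✓)  110-0(✓)  1100-(✓)  111-0(✓)  1111-
size-2^2 implicants → --001  --010(✓)  --110(✓)  -0-01  -0-10(✓)  -1-00(✓)  -1-10(✓)  -10-0(✓)  -100-  -11-0(✓)  0--00(✓)  0--01(✓)  0--10(✓)  0-0-0(✓)  0-00-(✓)  0-1-0(✓)  0-10-(✓)  00--0(✓)  00-0-(✓)  000--  01--0(✓)  01-0-(✓)  1--10(✓)  11--0(✓)
size-2^3 implicants → ---10  -1--0  0---0  0--0-
Unchecked terms (primes): ---10, --001, -0-01, -1--0, -100-, 0---0, 0--0-, 000--, 1111-
Minterm coverage:
  m0 ⊆ 0---0,0--0-,000--
  m1 ⊆ --001,-0-01,0--0-,000--
  m2 ⊆ ---10,0---0,000--
  m3 ⊆ 000-- [E]
  m4 ⊆ 0---0,0--0-
  m6 ⊆ ---10,0---0
  m8 ⊆ -1--0,-100-,0---0,0--0-
  m9 ⊆ --001,-100-,0--0-
  m10 ⊆ ---10,-1--0,0---0
  m12 ⊆ -1--0,0---0,0--0-
  m13 ⊆ 0--0- [E]
  m14 ⊆ ---10,-1--0,0---0
  m17 ⊆ --001,-0-01
  m18 ⊆ ---10 [E]
  m21 ⊆ -0-01 [E]
  m22 ⊆ ---10 [E]
  m24 ⊆ -1--0,-100-
  m25 ⊆ --001,-100-
  m26 ⊆ ---10,-1--0
  m28 ⊆ -1--0 [E]
  m30 ⊆ ---10,-1--0,1111-
  m31 ⊆ 1111- [E]
E = {---10, -0-01, -1--0, 0--0-, 000--, 1111-}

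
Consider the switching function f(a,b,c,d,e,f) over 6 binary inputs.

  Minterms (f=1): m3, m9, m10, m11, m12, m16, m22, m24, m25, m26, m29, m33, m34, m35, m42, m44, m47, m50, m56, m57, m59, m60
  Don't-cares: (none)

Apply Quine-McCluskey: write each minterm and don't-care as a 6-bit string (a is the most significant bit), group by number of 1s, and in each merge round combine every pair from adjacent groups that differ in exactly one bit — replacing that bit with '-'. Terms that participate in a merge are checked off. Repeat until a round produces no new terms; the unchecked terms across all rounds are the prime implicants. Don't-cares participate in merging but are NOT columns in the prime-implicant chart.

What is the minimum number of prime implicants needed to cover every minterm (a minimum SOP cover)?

13

size-2^0 implicants → 000011(✓)  001001(✓)  001010(✓)  001011(✓)  001100(✓)  010000(✓)  010110  011000(✓)  011001(✓)  011010(✓)  011101(✓)  100001(✓)  100010(✓)  100011(✓)  101010(✓)  101100(✓)  101111  110010(✓)  111000(✓)  111001(✓)  111011(✓)  111100(✓)
size-2^1 implicants → -00011  -01010  -01100  -11000(✓)  -11001(✓)  0-1001  0-1010  00-011  0010-1  00101-  01-000  011-01  0110-0  01100-(✓)  1-0010  1-1100  10-010  1000-1  10001-  111-00  1110-1  11100-(✓)
size-2^2 implicants → -1100-
Unchecked terms (primes): -00011, -01010, -01100, -1100-, 0-1001, 0-1010, 00-011, 0010-1, 00101-, 01-000, 010110, 011-01, 0110-0, 1-0010, 1-1100, 10-010, 1000-1, 10001-, 101111, 111-00, 1110-1
Minterm coverage:
  m3 ⊆ -00011,00-011
  m9 ⊆ 0-1001,0010-1
  m10 ⊆ -01010,0-1010,00101-
  m11 ⊆ 00-011,0010-1,00101-
  m12 ⊆ -01100 [E]
  m16 ⊆ 01-000 [E]
  m22 ⊆ 010110 [E]
  m24 ⊆ -1100-,01-000,0110-0
  m25 ⊆ -1100-,0-1001,011-01
  m26 ⊆ 0-1010,0110-0
  m29 ⊆ 011-01 [E]
  m33 ⊆ 1000-1 [E]
  m34 ⊆ 1-0010,10-010,10001-
  m35 ⊆ -00011,1000-1,10001-
  m42 ⊆ -01010,10-010
  m44 ⊆ -01100,1-1100
  m47 ⊆ 101111 [E]
  m50 ⊆ 1-0010 [E]
  m56 ⊆ -1100-,111-00
  m57 ⊆ -1100-,1110-1
  m59 ⊆ 1110-1 [E]
  m60 ⊆ 1-1100,111-00
E = {-01100, 01-000, 010110, 011-01, 1-0010, 1000-1, 101111, 1110-1}
Petrick residual → -00011, -01010, 0-1010, 0010-1, 111-00
Cover = b'c'd'ef + b'cd'ef' + b'cde'f' + a'cd'ef' + a'b'cd'f + a'bd'e'f' + a'bc'def' + a'bce'f + ac'd'ef' + ab'c'd'f + ab'cdef + abce'f' + abcd'f  |cover|=13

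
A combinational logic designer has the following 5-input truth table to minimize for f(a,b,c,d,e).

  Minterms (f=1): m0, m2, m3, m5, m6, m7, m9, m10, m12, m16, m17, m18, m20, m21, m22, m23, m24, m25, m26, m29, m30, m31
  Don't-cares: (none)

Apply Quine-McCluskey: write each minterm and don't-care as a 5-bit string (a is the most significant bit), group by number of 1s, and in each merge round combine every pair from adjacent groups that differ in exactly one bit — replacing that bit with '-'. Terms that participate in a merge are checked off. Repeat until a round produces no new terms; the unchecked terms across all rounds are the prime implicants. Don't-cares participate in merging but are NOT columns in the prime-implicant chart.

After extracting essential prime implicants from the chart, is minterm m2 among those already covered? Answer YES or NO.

YES

size-2^0 implicants → 00000(✓)  00010(✓)  00011(✓)  00101(✓)  00110(✓)  00111(✓)  01001(✓)  01010(✓)  01100  10000(✓)  10001(✓)  10010(✓)  10100(✓)  10101(✓)  10110(✓)  10111(✓)  11000(✓)  11001(✓)  11010(✓)  11101(✓)  11110(✓)  11111(✓)
size-2^1 implicants → -0000(✓)  -0010(✓)  -0101(✓)  -0110(✓)  -0111(✓)  -1001  -1010(✓)  0-010(✓)  00-10(✓)  00-11(✓)  000-0(✓)  0001-(✓)  001-1(✓)  0011-(✓)  1-000(✓)  1-001(✓)  1-010(✓)  1-101(✓)  1-110(✓)  1-111(✓)  10-00(✓)  10-01(✓)  10-10(✓)  100-0(✓)  1000-(✓)  101-0(✓)  101-1(✓)  1010-(✓)  1011-(✓)  11-01(✓)  11-10(✓)  110-0(✓)  1100-(✓)  111-1(✓)  1111-(✓)
size-2^2 implicants → --010  -0-10  -00-0  -01-1  -011-  00-1-  1--01  1--10  1-0-0  1-00-  1-1-1  1-11-  10--0  10-0-  101--
Unchecked terms (primes): --010, -0-10, -00-0, -01-1, -011-, -1001, 00-1-, 01100, 1--01, 1--10, 1-0-0, 1-00-, 1-1-1, 1-11-, 10--0, 10-0-, 101--
Minterm coverage:
  m0 ⊆ -00-0 [E]
  m2 ⊆ --010,-0-10,-00-0,00-1-
  m3 ⊆ 00-1- [E]
  m5 ⊆ -01-1 [E]
  m6 ⊆ -0-10,-011-,00-1-
  m7 ⊆ -01-1,-011-,00-1-
  m9 ⊆ -1001 [E]
  m10 ⊆ --010 [E]
  m12 ⊆ 01100 [E]
  m16 ⊆ -00-0,1-0-0,1-00-,10--0,10-0-
  m17 ⊆ 1--01,1-00-,10-0-
  m18 ⊆ --010,-0-10,-00-0,1--10,1-0-0,10--0
  m20 ⊆ 10--0,10-0-,101--
  m21 ⊆ -01-1,1--01,1-1-1,10-0-,101--
  m22 ⊆ -0-10,-011-,1--10,1-11-,10--0,101--
  m23 ⊆ -01-1,-011-,1-1-1,1-11-,101--
  m24 ⊆ 1-0-0,1-00-
  m25 ⊆ -1001,1--01,1-00-
  m26 ⊆ --010,1--10,1-0-0
  m29 ⊆ 1--01,1-1-1
  m30 ⊆ 1--10,1-11-
  m31 ⊆ 1-1-1,1-11-
E = {--010, -00-0, -01-1, -1001, 00-1-, 01100}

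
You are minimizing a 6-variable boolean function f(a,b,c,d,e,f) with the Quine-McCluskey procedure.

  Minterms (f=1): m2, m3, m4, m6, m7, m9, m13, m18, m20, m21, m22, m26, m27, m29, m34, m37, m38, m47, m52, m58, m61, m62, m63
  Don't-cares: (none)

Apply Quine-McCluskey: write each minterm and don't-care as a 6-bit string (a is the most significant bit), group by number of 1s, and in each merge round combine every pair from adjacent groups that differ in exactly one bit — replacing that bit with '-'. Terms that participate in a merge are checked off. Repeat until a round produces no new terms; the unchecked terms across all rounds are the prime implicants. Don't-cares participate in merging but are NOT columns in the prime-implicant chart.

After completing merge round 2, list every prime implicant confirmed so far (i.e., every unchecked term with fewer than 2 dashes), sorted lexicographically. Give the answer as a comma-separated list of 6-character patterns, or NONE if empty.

[col 0] 000010*, 000011*, 000100*, 000110*, 000111*, 001001*, 001101*, 010010*, 010100*, 010101*, 010110*, 011010*, 011011*, 011101*, 100010*, 100101, 100110*, 101111*, 110100*, 111010*, 111101*, 111110*, 111111*
[col 1] -00010*, -00110*, -10100, -11010, -11101, 0-0010*, 0-0100*, 0-0110*, 0-1101, 000-10*, 000-11*, 00001-*, 0001-0*, 00011-*, 001-01, 01-010, 01-101, 010-10*, 0101-0*, 01010-, 01101-, 1-1111, 100-10*, 111-10, 1111-1, 11111-
[col 2] -00-10, 0-0-10, 0-01-0, 000-1-
Prime implicants: -00-10, -10100, -11010, -11101, 0-0-10, 0-01-0, 0-1101, 000-1-, 001-01, 01-010, 01-101, 01010-, 01101-, 1-1111, 100101, 111-10, 1111-1, 11111-

-10100, -11010, -11101, 0-1101, 001-01, 01-010, 01-101, 01010-, 01101-, 1-1111, 100101, 111-10, 1111-1, 11111-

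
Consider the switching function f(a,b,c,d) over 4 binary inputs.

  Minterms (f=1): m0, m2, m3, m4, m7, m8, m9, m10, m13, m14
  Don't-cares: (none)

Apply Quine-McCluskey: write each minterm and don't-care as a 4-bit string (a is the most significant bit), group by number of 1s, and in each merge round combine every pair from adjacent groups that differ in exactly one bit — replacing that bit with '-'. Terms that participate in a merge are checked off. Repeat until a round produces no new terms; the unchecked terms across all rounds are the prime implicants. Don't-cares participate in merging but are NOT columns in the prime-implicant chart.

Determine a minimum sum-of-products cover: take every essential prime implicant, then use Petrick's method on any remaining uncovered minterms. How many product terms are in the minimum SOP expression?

Round 0: 0000✓ 0010✓ 0011✓ 0100✓ 0111✓ 1000✓ 1001✓ 1010✓ 1101✓ 1110✓
Round 1: -000✓ -010✓ 0-00 0-11 00-0✓ 001- 1-01 1-10 10-0✓ 100-
Round 2: -0-0
PIs = {-0-0, 0-00, 0-11, 001-, 1-01, 1-10, 100-}
Coverage chart:
  m0: -0-0,0-00
  m2: -0-0,001-
  m3: 0-11,001-
  m4: 0-00 ←essential
  m7: 0-11 ←essential
  m8: -0-0,100-
  m9: 1-01,100-
  m10: -0-0,1-10
  m13: 1-01 ←essential
  m14: 1-10 ←essential
Essential: 0-00, 0-11, 1-01, 1-10
Petrick residual → -0-0
Min cover (5 terms): b'd' + a'c'd' + a'cd + ac'd + acd'

5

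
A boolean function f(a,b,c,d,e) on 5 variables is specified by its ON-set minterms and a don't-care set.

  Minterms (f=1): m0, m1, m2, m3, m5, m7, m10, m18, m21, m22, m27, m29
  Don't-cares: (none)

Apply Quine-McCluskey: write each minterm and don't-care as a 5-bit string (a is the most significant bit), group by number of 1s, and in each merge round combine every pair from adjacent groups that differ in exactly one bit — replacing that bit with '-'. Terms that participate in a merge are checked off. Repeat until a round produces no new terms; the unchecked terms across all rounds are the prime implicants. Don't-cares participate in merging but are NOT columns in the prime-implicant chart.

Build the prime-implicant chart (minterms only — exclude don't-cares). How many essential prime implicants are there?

6

[col 0] 00000*, 00001*, 00010*, 00011*, 00101*, 00111*, 01010*, 10010*, 10101*, 10110*, 11011, 11101*
[col 1] -0010, -0101, 0-010, 00-01*, 00-11*, 000-0*, 000-1*, 0000-*, 0001-*, 001-1*, 1-101, 10-10
[col 2] 00--1, 000--
Prime implicants: -0010, -0101, 0-010, 00--1, 000--, 1-101, 10-10, 11011
PI chart (minterm → PIs covering it):
  0 | 000--  (sole → essential)
  1 | 00--1,000--
  2 | -0010,0-010,000--
  3 | 00--1,000--
  5 | -0101,00--1
  7 | 00--1  (sole → essential)
  10 | 0-010  (sole → essential)
  18 | -0010,10-10
  21 | -0101,1-101
  22 | 10-10  (sole → essential)
  27 | 11011  (sole → essential)
  29 | 1-101  (sole → essential)
Essential prime implicants: 0-010, 00--1, 000--, 1-101, 10-10, 11011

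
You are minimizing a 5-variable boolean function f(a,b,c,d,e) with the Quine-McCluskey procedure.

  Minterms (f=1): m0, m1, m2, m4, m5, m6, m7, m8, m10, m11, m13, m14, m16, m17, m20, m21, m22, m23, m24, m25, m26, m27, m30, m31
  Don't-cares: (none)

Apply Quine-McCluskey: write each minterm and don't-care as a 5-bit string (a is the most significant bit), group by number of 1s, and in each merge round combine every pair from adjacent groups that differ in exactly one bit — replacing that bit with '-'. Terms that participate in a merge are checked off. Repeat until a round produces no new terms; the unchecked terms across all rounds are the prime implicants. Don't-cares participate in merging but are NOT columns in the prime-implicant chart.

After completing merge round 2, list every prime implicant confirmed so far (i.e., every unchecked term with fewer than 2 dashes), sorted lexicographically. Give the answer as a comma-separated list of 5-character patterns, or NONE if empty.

0-101

Round 0: 00000✓ 00001✓ 00010✓ 00100✓ 00101✓ 00110✓ 00111✓ 01000✓ 01010✓ 01011✓ 01101✓ 01110✓ 10000✓ 10001✓ 10100✓ 10101✓ 10110✓ 10111✓ 11000✓ 11001✓ 11010✓ 11011✓ 11110✓ 11111✓
Round 1: -0000✓ -0001✓ -0100✓ -0101✓ -0110✓ -0111✓ -1000✓ -1010✓ -1011✓ -1110✓ 0-000✓ 0-010✓ 0-101 0-110✓ 00-00✓ 00-01✓ 00-10✓ 000-0✓ 0000-✓ 001-0✓ 001-1✓ 0010-✓ 0011-✓ 01-10✓ 010-0✓ 0101-✓ 1-000✓ 1-001✓ 1-110✓ 1-111✓ 10-00✓ 10-01✓ 1000-✓ 101-0✓ 101-1✓ 1010-✓ 1011-✓ 11-10✓ 11-11✓ 110-0✓ 110-1✓ 1100-✓ 1101-✓ 1111-✓
Round 2: --000 --110 -0-00✓ -0-01✓ -000-✓ -01-0✓ -01-1✓ -010-✓ -011-✓ -1-10 -10-0 -101- 0--10 0-0-0 00--0 00-0-✓ 001--✓ 1-00- 1-11- 10-0-✓ 101--✓ 11-1- 110--
Round 3: -0-0- -01--
PIs = {--000, --110, -0-0-, -01--, -1-10, -10-0, -101-, 0--10, 0-0-0, 0-101, 00--0, 1-00-, 1-11-, 11-1-, 110--}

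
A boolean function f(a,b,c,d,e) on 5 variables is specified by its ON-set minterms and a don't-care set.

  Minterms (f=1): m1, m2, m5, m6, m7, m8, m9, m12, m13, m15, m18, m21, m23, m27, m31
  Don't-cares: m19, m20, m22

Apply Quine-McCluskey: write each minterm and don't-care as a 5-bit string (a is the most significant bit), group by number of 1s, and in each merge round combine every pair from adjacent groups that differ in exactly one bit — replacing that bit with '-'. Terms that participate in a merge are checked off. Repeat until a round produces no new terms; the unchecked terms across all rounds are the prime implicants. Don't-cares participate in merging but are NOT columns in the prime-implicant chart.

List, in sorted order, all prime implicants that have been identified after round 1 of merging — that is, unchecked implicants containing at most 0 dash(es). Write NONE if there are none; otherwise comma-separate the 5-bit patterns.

Round 0: 00001✓ 00010✓ 00101✓ 00110✓ 00111✓ 01000✓ 01001✓ 01100✓ 01101✓ 01111✓ 10010✓ 10011✓ 10100✓ 10101✓ 10110✓ 10111✓ 11011✓ 11111✓
Round 1: -0010✓ -0101✓ -0110✓ -0111✓ -1111✓ 0-001✓ 0-101✓ 0-111✓ 00-01✓ 00-10✓ 001-1✓ 0011-✓ 01-00✓ 01-01✓ 0100-✓ 011-1✓ 0110-✓ 1-011✓ 1-111✓ 10-10✓ 10-11✓ 1001-✓ 101-0✓ 101-1✓ 1010-✓ 1011-✓ 11-11✓
Round 2: --111 -0-10 -01-1 -011- 0--01 0-1-1 01-0- 1--11 10-1- 101--
PIs = {--111, -0-10, -01-1, -011-, 0--01, 0-1-1, 01-0-, 1--11, 10-1-, 101--}

NONE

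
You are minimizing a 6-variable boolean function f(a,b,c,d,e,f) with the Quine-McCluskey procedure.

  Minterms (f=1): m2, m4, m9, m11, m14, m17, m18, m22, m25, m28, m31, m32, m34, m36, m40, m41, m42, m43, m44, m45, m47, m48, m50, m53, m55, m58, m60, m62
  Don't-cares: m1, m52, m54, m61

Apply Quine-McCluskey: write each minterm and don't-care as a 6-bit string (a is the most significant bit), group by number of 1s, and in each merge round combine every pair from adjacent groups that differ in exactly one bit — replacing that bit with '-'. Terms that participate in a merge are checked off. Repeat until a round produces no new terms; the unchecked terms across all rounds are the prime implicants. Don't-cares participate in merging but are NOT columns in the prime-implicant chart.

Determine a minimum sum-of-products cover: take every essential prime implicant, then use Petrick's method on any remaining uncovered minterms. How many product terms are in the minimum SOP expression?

14

size-2^0 implicants → 000001(✓)  000010(✓)  000100(✓)  001001(✓)  001011(✓)  001110  010001(✓)  010010(✓)  010110(✓)  011001(✓)  011100(✓)  011111  100000(✓)  100010(✓)  100100(✓)  101000(✓)  101001(✓)  101010(✓)  101011(✓)  101100(✓)  101101(✓)  101111(✓)  110000(✓)  110010(✓)  110100(✓)  110101(✓)  110110(✓)  110111(✓)  111010(✓)  111100(✓)  111101(✓)  111110(✓)
size-2^1 implicants → -00010(✓)  -00100  -01001(✓)  -01011(✓)  -10010(✓)  -10110(✓)  -11100  0-0001(✓)  0-0010(✓)  0-1001(✓)  00-001(✓)  0010-1(✓)  01-001(✓)  010-10(✓)  1-0000(✓)  1-0010(✓)  1-0100(✓)  1-1010(✓)  1-1100(✓)  1-1101(✓)  10-000(✓)  10-010(✓)  10-100(✓)  100-00(✓)  1000-0(✓)  101-00(✓)  101-01(✓)  101-11(✓)  1010-0(✓)  1010-1(✓)  10100-(✓)  10101-(✓)  1011-1(✓)  10110-(✓)  11-010(✓)  11-100(✓)  11-101(✓)  11-110(✓)  110-00(✓)  110-10(✓)  1100-0(✓)  1101-0(✓)  1101-1(✓)  11010-(✓)  11011-(✓)  111-10(✓)  1111-0(✓)  11110-(✓)
size-2^2 implicants → --0010  -010-1  -10-10  0--001  1--010  1--100  1-0-00  1-00-0  1-110-  10--00  10-0-0  101--1  101-0-  1010--  11--10  11-1-0  11-10-  110--0  1101--
Unchecked terms (primes): --0010, -00100, -010-1, -10-10, -11100, 0--001, 001110, 011111, 1--010, 1--100, 1-0-00, 1-00-0, 1-110-, 10--00, 10-0-0, 101--1, 101-0-, 1010--, 11--10, 11-1-0, 11-10-, 110--0, 1101--
Minterm coverage:
  m2 ⊆ --0010 [E]
  m4 ⊆ -00100 [E]
  m9 ⊆ -010-1,0--001
  m11 ⊆ -010-1 [E]
  m14 ⊆ 001110 [E]
  m17 ⊆ 0--001 [E]
  m18 ⊆ --0010,-10-10
  m22 ⊆ -10-10 [E]
  m25 ⊆ 0--001 [E]
  m28 ⊆ -11100 [E]
  m31 ⊆ 011111 [E]
  m32 ⊆ 1-0-00,1-00-0,10--00,10-0-0
  m34 ⊆ --0010,1--010,1-00-0,10-0-0
  m36 ⊆ -00100,1--100,1-0-00,10--00
  m40 ⊆ 10--00,10-0-0,101-0-,1010--
  m41 ⊆ -010-1,101--1,101-0-,1010--
  m42 ⊆ 1--010,10-0-0,1010--
  m43 ⊆ -010-1,101--1,1010--
  m44 ⊆ 1--100,1-110-,10--00,101-0-
  m45 ⊆ 1-110-,101--1,101-0-
  m47 ⊆ 101--1 [E]
  m48 ⊆ 1-0-00,1-00-0,110--0
  m50 ⊆ --0010,-10-10,1--010,1-00-0,11--10,110--0
  m53 ⊆ 11-10-,1101--
  m55 ⊆ 1101-- [E]
  m58 ⊆ 1--010,11--10
  m60 ⊆ -11100,1--100,1-110-,11-1-0,11-10-
  m62 ⊆ 11--10,11-1-0
E = {--0010, -00100, -010-1, -10-10, -11100, 0--001, 001110, 011111, 101--1, 1101--}
Petrick residual → 1--010, 1-0-00, 10--00, 11--10
Cover = c'd'ef' + b'c'de'f' + b'cd'f + bc'ef' + bcde'f' + a'd'e'f + a'b'cdef' + a'bcdef + ad'ef' + ac'e'f' + ab'e'f' + ab'cf + abef' + abc'd  |cover|=14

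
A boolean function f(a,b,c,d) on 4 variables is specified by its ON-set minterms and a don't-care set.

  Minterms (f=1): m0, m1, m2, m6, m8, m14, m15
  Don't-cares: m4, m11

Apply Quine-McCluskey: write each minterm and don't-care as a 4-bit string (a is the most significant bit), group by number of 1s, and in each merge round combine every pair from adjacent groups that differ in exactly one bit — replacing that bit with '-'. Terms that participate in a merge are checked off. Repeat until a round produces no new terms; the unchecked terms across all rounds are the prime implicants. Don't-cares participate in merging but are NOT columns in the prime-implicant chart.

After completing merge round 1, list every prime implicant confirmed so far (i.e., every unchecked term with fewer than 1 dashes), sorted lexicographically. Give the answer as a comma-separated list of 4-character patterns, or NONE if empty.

NONE

size-2^0 implicants → 0000(✓)  0001(✓)  0010(✓)  0100(✓)  0110(✓)  1000(✓)  1011(✓)  1110(✓)  1111(✓)
size-2^1 implicants → -000  -110  0-00(✓)  0-10(✓)  00-0(✓)  000-  01-0(✓)  1-11  111-
size-2^2 implicants → 0--0
Unchecked terms (primes): -000, -110, 0--0, 000-, 1-11, 111-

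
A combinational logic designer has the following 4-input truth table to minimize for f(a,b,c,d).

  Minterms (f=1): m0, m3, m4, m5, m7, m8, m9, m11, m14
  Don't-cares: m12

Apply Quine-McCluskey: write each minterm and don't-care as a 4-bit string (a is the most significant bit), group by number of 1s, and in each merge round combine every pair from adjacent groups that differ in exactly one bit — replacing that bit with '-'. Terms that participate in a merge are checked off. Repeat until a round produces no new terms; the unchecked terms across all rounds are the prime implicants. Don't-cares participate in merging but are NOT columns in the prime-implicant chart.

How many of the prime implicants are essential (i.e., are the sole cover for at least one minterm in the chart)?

size-2^0 implicants → 0000(✓)  0011(✓)  0100(✓)  0101(✓)  0111(✓)  1000(✓)  1001(✓)  1011(✓)  1100(✓)  1110(✓)
size-2^1 implicants → -000(✓)  -011  -100(✓)  0-00(✓)  0-11  01-1  010-  1-00(✓)  10-1  100-  11-0
size-2^2 implicants → --00
Unchecked terms (primes): --00, -011, 0-11, 01-1, 010-, 10-1, 100-, 11-0
Minterm coverage:
  m0 ⊆ --00 [E]
  m3 ⊆ -011,0-11
  m4 ⊆ --00,010-
  m5 ⊆ 01-1,010-
  m7 ⊆ 0-11,01-1
  m8 ⊆ --00,100-
  m9 ⊆ 10-1,100-
  m11 ⊆ -011,10-1
  m14 ⊆ 11-0 [E]
E = {--00, 11-0}

2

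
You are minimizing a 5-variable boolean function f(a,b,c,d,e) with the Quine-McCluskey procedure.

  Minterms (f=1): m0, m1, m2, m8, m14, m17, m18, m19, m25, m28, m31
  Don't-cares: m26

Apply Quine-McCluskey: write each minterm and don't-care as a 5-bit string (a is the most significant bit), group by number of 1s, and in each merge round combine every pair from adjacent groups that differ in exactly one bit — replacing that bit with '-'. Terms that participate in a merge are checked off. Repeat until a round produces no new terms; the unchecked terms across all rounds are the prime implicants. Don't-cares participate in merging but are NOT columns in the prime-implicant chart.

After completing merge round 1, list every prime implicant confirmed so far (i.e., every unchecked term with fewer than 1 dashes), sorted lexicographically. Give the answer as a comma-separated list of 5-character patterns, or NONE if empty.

size-2^0 implicants → 00000(✓)  00001(✓)  00010(✓)  01000(✓)  01110  10001(✓)  10010(✓)  10011(✓)  11001(✓)  11010(✓)  11100  11111
size-2^1 implicants → -0001  -0010  0-000  000-0  0000-  1-001  1-010  100-1  1001-
Unchecked terms (primes): -0001, -0010, 0-000, 000-0, 0000-, 01110, 1-001, 1-010, 100-1, 1001-, 11100, 11111

01110, 11100, 11111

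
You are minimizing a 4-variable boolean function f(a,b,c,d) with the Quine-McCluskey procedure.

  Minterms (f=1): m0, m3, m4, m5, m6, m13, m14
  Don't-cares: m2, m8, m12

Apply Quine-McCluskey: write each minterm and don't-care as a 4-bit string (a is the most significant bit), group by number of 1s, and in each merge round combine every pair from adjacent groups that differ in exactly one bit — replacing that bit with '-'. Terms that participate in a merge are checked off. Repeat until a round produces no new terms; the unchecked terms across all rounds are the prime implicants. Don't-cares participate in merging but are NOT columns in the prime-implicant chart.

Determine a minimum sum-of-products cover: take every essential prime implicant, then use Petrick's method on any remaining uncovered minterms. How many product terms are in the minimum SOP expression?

size-2^0 implicants → 0000(✓)  0010(✓)  0011(✓)  0100(✓)  0101(✓)  0110(✓)  1000(✓)  1100(✓)  1101(✓)  1110(✓)
size-2^1 implicants → -000(✓)  -100(✓)  -101(✓)  -110(✓)  0-00(✓)  0-10(✓)  00-0(✓)  001-  01-0(✓)  010-(✓)  1-00(✓)  11-0(✓)  110-(✓)
size-2^2 implicants → --00  -1-0  -10-  0--0
Unchecked terms (primes): --00, -1-0, -10-, 0--0, 001-
Minterm coverage:
  m0 ⊆ --00,0--0
  m3 ⊆ 001- [E]
  m4 ⊆ --00,-1-0,-10-,0--0
  m5 ⊆ -10- [E]
  m6 ⊆ -1-0,0--0
  m13 ⊆ -10- [E]
  m14 ⊆ -1-0 [E]
E = {-1-0, -10-, 001-}
Petrick residual → --00
Cover = c'd' + bd' + bc' + a'b'c  |cover|=4

4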